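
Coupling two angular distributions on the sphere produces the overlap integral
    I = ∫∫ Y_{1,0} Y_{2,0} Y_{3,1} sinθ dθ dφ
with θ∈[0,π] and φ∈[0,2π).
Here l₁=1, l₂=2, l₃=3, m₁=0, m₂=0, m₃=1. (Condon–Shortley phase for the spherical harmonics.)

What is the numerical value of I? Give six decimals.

0 + 0 + 1 = 1 ≠ 0: azimuthal integral kills it; I = 0

0.000000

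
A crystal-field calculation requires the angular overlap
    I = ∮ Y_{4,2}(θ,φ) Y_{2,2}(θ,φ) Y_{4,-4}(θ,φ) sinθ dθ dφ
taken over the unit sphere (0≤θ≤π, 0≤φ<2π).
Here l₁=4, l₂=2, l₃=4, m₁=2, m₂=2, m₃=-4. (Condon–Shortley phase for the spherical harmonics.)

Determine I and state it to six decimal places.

-0.106180

Rules hold: Σm=0, L=10 even, 2≤4≤6.
N = 9·5·9 = 405
Δ = 2!·6!·2!/11! = 1/13860
Racah Σ t=0..2: t=0:+1/192 t=1:−1/36 t=2:+1/192 = -5/288
⇒ 3j(4 2 4; 0 0 0)² = 20/693, sgn -1
Racah Σ t=2..2: t=2:+1/2880 = 1/2880
⇒ 3j(4 2 4; 2 2 -4)² = 2/165, sgn +1
4πI² = N·(3j₀)²·(3jₘ)² = 120/847
I = -1·√(0.141677/4π) = -0.10618031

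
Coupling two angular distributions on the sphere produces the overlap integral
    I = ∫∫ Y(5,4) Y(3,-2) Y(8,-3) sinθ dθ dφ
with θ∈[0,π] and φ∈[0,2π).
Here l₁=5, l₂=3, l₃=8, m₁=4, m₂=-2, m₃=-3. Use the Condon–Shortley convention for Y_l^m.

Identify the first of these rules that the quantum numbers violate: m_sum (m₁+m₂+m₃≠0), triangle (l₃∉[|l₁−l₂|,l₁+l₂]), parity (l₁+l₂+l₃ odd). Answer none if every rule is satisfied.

m_sum

m₁+m₂+m₃ = 4 − 2 − 3 = -1  ✗
triangle: |5−3|=2 ≤ l₃=8 ≤ 5+3=8
parity: l₁+l₂+l₃ = 16 is even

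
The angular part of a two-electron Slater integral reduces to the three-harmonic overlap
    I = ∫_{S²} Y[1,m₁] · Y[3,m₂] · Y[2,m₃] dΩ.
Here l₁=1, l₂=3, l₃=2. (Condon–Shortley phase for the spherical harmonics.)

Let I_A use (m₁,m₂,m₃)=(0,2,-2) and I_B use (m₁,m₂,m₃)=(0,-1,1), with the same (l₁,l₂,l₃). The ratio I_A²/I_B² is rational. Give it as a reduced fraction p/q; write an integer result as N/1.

5/8

Shared (l₁,l₂,l₃)=(1,3,2): N and (l;000)² cancel in I_A²/I_B².
A: Δ = 2!·0!·4!/7! = 1/105; Racah Σ t=1..1: t=1:−1/24 = -1/24; ⇒ 3j(1 3 2; 0 2 -2)² = 1/21, sgn -1
B: Δ = 2!·0!·4!/7! = 1/105; Racah Σ t=1..1: t=1:−1/6 = -1/6; ⇒ 3j(1 3 2; 0 -1 1)² = 8/105, sgn +1
I_A²/I_B² = (1/21)/(8/105) = 5/8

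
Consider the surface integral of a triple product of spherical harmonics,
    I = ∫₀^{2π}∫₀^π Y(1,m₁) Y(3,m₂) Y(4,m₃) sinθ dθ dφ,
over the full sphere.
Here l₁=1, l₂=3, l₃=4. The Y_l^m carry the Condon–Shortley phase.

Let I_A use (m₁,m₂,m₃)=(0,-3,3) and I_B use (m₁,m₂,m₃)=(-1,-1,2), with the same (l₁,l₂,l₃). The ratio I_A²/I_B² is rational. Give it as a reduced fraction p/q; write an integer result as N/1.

l's match ⇒ only the (l;m) 3-j factors differ between A and B.
A: triangle coeff Δ(1,3,4) = 1/252; Σ_t [0,0]: t=0:+1/720 = 1/720; (3j)²=1/36 [(1 3 4; 0 -3 3)], sign=-1
B: triangle coeff Δ(1,3,4) = 1/252; Σ_t [0,0]: t=0:+1/96 = 1/96; (3j)²=5/84 [(1 3 4; -1 -1 2)], sign=+1
I_A²/I_B² = (1/36)/(5/84) = 7/15

7/15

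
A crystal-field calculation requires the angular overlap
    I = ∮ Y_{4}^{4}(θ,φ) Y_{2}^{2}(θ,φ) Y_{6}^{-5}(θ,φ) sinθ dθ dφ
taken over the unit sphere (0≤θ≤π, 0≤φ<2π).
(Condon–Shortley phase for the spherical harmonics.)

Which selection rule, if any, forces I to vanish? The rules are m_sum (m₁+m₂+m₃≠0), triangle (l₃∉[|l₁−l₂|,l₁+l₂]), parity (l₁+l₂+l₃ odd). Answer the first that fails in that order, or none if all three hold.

azimuthal sum: 4 + 2 − 5 = 1  ✗
2 ≤ 6 ≤ 6 (triangle on l)
L = 4 + 2 + 6 = 12 (even)

m_sum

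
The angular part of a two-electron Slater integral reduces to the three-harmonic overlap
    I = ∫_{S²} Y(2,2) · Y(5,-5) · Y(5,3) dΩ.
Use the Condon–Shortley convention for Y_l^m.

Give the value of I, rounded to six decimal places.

Checks pass: Σm=0; 12 even; l₃=5∈[3,7].
(2·2+1)(2·5+1)(2·5+1) = 605
Δ: 2! 2! 8! / 13! → 1/38610
sum: t=0:+1/2880 t=1:−1/576 t=2:+1/2880 = -1/960
3j²(2 5 5; 0 0 0) = Δ·Π!·Σ² = 10/429  (sign +1)
sum: t=0:+1/161280 = 1/161280
3j²(2 5 5; 2 -5 3) = Δ·Π!·Σ² = 1/143  (sign +1)
combine: 4πI² = 605·10/429·1/143 = 50/507
take √, sign +1: I = 0.08858824

0.088588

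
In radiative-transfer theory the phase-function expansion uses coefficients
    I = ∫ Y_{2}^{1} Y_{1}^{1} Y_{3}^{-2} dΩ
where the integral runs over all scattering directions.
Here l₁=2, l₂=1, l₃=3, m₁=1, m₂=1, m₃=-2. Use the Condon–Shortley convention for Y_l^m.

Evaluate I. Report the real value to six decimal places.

0.261169

Checks pass: Σm=0; 6 even; l₃=3∈[1,3].
(2·2+1)(2·1+1)(2·3+1) = 105
Δ: 0! 4! 2! / 7! → 1/105
sum: t=0:+1/4 = 1/4
3j²(2 1 3; 0 0 0) = Δ·Π!·Σ² = 3/35  (sign -1)
sum: t=0:+1/12 = 1/12
3j²(2 1 3; 1 1 -2) = Δ·Π!·Σ² = 2/21  (sign -1)
combine: 4πI² = 105·3/35·2/21 = 6/7
take √, sign +1: I = 0.26116903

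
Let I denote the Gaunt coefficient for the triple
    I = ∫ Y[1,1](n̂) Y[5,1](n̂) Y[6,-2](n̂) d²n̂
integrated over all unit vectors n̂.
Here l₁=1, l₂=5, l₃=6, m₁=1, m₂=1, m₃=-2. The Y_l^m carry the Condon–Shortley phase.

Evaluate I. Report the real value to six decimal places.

Rules hold: Σm=0, L=12 even, 4≤6≤6.
N = 3·11·13 = 429
Δ = 0!·2!·10!/13! = 1/858
Racah Σ t=0..0: t=0:+1/14400 = 1/14400
⇒ 3j(1 5 6; 0 0 0)² = 6/143, sgn +1
Racah Σ t=0..0: t=0:+1/34560 = 1/34560
⇒ 3j(1 5 6; 1 1 -2)² = 14/429, sgn +1
4πI² = N·(3j₀)²·(3jₘ)² = 84/143
I = +1·√(0.587413/4π) = 0.21620548

0.216205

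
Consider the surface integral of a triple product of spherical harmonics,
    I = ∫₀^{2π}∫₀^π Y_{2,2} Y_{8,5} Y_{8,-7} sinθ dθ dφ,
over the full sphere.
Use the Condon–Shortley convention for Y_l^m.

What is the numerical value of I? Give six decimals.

0.096220

m-sum 0 ✓  L=18 even ✓  6≤8≤10 ✓
Π(2lᵢ+1) = 5×17×17 = 1445
triangle coeff Δ(2,8,8) = 1/348840
Σ_t [0,2]: t=0:+1/116121600 t=1:−1/25401600 t=2:+1/116121600 = -1/45158400
(3j)²=24/1615 [(2 8 8; 0 0 0)], sign=-1
Σ_t [0,0]: t=0:+1/24908083200 = 1/24908083200
(3j)²=7/1292 [(2 8 8; 2 5 -7)], sign=-1
⇒ 4πI² = 42/361
I = (+1)√(42/361/(4π)) = 0.09622017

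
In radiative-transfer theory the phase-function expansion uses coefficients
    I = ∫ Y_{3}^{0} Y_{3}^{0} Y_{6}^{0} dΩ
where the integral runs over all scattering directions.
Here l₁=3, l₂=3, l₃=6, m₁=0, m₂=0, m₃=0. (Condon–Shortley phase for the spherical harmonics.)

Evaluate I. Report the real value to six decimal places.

Rules hold: Σm=0, L=12 even, 0≤6≤6.
N = 7·7·13 = 637
Δ = 0!·6!·6!/13! = 1/12012
Racah Σ t=0..0: t=0:+1/1296 = 1/1296
⇒ 3j(3 3 6; 0 0 0)² = 100/3003, sgn +1
(m-triple is (0,0,0) — same symbol as above.)
4πI² = N·(3j₀)²·(3jₘ)² = 10000/14157
I = +1·√(0.706364/4π) = 0.23708793

0.237088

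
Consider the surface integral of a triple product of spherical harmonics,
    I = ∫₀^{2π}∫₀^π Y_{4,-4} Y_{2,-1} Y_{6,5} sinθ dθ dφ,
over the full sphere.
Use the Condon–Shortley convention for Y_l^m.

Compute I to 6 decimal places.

-0.204295

Rules hold: Σm=0, L=12 even, 2≤6≤6.
N = 9·5·13 = 585
Δ = 0!·8!·4!/13! = 1/6435
Racah Σ t=0..0: t=0:+1/2304 = 1/2304
⇒ 3j(4 2 6; 0 0 0)² = 5/143, sgn +1
Racah Σ t=0..0: t=0:+1/241920 = 1/241920
⇒ 3j(4 2 6; -4 -1 5)² = 1/39, sgn -1
4πI² = N·(3j₀)²·(3jₘ)² = 75/143
I = -1·√(0.524476/4π) = -0.20429497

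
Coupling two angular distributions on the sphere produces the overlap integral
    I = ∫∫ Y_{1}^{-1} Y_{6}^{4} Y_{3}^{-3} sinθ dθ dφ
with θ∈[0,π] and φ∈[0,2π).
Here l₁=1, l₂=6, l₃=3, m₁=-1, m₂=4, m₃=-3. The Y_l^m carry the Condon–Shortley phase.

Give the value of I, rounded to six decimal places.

0.000000

l₃=3 ∉ [5,7] — triangle fails ⇒ I = 0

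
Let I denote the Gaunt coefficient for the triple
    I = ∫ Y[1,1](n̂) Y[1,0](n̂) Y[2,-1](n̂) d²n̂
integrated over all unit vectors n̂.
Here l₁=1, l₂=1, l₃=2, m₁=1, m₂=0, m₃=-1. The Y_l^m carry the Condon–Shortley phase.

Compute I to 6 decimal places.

-0.218510

m-sum 0 ✓  L=4 even ✓  0≤2≤2 ✓
Π(2lᵢ+1) = 3×3×5 = 45
triangle coeff Δ(1,1,2) = 1/30
Σ_t [0,0]: t=0:+1/1 = 1/1
(3j)²=2/15 [(1 1 2; 0 0 0)], sign=+1
Σ_t [0,0]: t=0:+1/2 = 1/2
(3j)²=1/10 [(1 1 2; 1 0 -1)], sign=-1
⇒ 4πI² = 3/5
I = (-1)√(3/5/(4π)) = -0.21850969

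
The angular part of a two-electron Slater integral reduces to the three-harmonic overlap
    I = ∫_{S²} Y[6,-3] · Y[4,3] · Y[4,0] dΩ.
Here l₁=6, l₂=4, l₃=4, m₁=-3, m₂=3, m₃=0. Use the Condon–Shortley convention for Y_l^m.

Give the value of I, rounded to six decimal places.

Rules hold: Σm=0, L=14 even, 2≤4≤10.
N = 13·9·9 = 1053
Δ = 6!·6!·2!/15! = 1/1261260
Racah Σ t=2..4: t=2:+1/4608 t=3:−1/1296 t=4:+1/4608 = -7/20736
⇒ 3j(6 4 4; 0 0 0)² = 20/1287, sgn -1
Racah Σ t=5..6: t=5:−1/11520 t=6:+1/25920 = -1/20736
⇒ 3j(6 4 4; -3 3 0)² = 5/429, sgn -1
4πI² = N·(3j₀)²·(3jₘ)² = 300/1573
I = +1·√(0.190718/4π) = 0.12319450

0.123195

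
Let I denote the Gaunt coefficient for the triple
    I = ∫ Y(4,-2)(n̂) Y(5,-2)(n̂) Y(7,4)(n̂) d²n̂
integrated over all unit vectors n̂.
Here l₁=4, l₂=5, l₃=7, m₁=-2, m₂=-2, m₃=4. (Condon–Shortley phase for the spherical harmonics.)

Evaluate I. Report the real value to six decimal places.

0.139828

Rules hold: Σm=0, L=16 even, 1≤7≤9.
N = 9·11·15 = 1485
Δ = 2!·6!·8!/17! = 1/6126120
Racah Σ t=0..2: t=0:+1/69120 t=1:−1/20736 t=2:+1/69120 = -1/51840
⇒ 3j(4 5 7; 0 0 0)² = 280/21879, sgn +1
Racah Σ t=0..2: t=0:+1/1036800 t=1:−1/172800 t=2:+1/483840 = -1/362880
⇒ 3j(4 5 7; -2 -2 4)² = 20/1547, sgn +1
4πI² = N·(3j₀)²·(3jₘ)² = 12000/48841
I = +1·√(0.245695/4π) = 0.13982777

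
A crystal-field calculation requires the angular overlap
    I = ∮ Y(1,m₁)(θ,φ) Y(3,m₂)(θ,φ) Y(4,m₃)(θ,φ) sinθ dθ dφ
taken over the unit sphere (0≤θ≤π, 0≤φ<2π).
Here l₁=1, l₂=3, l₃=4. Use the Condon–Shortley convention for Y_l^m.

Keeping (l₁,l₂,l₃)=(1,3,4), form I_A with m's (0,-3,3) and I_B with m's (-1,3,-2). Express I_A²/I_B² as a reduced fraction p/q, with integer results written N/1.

7/1

Shared (l₁,l₂,l₃)=(1,3,4): N and (l;000)² cancel in I_A²/I_B².
A: Δ = 0!·2!·6!/9! = 1/252; Racah Σ t=0..0: t=0:+1/720 = 1/720; ⇒ 3j(1 3 4; 0 -3 3)² = 1/36, sgn -1
B: Δ = 0!·2!·6!/9! = 1/252; Racah Σ t=0..0: t=0:+1/1440 = 1/1440; ⇒ 3j(1 3 4; -1 3 -2)² = 1/252, sgn +1
I_A²/I_B² = (1/36)/(1/252) = 7/1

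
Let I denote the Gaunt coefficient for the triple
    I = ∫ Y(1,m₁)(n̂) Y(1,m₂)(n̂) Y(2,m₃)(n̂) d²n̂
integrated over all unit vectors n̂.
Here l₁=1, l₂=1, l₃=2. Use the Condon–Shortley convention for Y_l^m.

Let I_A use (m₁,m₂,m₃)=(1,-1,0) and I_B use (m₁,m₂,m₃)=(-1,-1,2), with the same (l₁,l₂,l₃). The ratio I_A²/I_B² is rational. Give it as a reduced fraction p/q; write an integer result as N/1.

l's match ⇒ only the (l;m) 3-j factors differ between A and B.
A: triangle coeff Δ(1,1,2) = 1/30; Σ_t [0,0]: t=0:+1/4 = 1/4; (3j)²=1/30 [(1 1 2; 1 -1 0)], sign=+1
B: triangle coeff Δ(1,1,2) = 1/30; Σ_t [0,0]: t=0:+1/4 = 1/4; (3j)²=1/5 [(1 1 2; -1 -1 2)], sign=+1
I_A²/I_B² = (1/30)/(1/5) = 1/6

1/6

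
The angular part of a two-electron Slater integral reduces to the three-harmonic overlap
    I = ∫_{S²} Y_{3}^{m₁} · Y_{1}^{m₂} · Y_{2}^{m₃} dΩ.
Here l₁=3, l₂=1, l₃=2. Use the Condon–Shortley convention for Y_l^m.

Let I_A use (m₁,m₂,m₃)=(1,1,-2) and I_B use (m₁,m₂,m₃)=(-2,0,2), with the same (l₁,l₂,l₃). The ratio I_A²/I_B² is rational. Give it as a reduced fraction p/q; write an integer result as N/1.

1/5

l's match ⇒ only the (l;m) 3-j factors differ between A and B.
A: triangle coeff Δ(3,1,2) = 1/105; Σ_t [2,2]: t=2:+1/48 = 1/48; (3j)²=1/105 [(3 1 2; 1 1 -2)], sign=+1
B: triangle coeff Δ(3,1,2) = 1/105; Σ_t [1,1]: t=1:−1/24 = -1/24; (3j)²=1/21 [(3 1 2; -2 0 2)], sign=-1
I_A²/I_B² = (1/105)/(1/21) = 1/5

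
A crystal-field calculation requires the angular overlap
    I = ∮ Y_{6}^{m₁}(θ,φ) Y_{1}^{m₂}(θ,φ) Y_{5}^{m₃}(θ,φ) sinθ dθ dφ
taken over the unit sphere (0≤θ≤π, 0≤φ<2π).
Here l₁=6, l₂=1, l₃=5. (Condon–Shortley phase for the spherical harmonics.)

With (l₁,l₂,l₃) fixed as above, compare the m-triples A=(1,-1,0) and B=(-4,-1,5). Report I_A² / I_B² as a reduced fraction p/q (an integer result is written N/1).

21/1

l's match ⇒ only the (l;m) 3-j factors differ between A and B.
A: triangle coeff Δ(6,1,5) = 1/858; Σ_t [0,0]: t=0:+1/28800 = 1/28800; (3j)²=7/286 [(6 1 5; 1 -1 0)], sign=-1
B: triangle coeff Δ(6,1,5) = 1/858; Σ_t [0,0]: t=0:+1/7257600 = 1/7257600; (3j)²=1/858 [(6 1 5; -4 -1 5)], sign=+1
I_A²/I_B² = (7/286)/(1/858) = 21/1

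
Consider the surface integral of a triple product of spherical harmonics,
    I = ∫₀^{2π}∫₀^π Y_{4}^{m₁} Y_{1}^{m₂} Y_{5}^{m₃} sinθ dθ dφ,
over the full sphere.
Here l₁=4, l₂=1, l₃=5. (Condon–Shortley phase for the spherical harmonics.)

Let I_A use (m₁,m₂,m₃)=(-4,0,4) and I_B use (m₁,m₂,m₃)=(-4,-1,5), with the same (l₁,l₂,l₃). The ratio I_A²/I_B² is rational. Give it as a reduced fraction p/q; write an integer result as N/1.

l's match ⇒ only the (l;m) 3-j factors differ between A and B.
A: triangle coeff Δ(4,1,5) = 1/495; Σ_t [0,0]: t=0:+1/40320 = 1/40320; (3j)²=1/55 [(4 1 5; -4 0 4)], sign=-1
B: triangle coeff Δ(4,1,5) = 1/495; Σ_t [0,0]: t=0:+1/80640 = 1/80640; (3j)²=1/11 [(4 1 5; -4 -1 5)], sign=+1
I_A²/I_B² = (1/55)/(1/11) = 1/5

1/5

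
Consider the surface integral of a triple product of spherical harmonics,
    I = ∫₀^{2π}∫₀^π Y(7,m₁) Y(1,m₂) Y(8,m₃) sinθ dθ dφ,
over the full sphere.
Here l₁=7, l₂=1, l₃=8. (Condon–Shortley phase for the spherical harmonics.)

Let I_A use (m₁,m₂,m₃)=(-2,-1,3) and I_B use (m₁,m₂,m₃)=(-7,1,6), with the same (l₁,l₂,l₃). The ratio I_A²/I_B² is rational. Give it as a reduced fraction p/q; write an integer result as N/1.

Same 7,1,8: normalisation and zero-m 3j drop out of the ratio.
A: Δ: 0! 14! 2! / 17! → 1/2040; sum: t=0:+1/87091200 = 1/87091200; 3j²(7 1 8; -2 -1 3) = Δ·Π!·Σ² = 11/408  (sign -1)
B: Δ: 0! 14! 2! / 17! → 1/2040; sum: t=0:+1/174356582400 = 1/174356582400; 3j²(7 1 8; -7 1 6) = Δ·Π!·Σ² = 1/2040  (sign +1)
I_A²/I_B² = (11/408)/(1/2040) = 55/1

55/1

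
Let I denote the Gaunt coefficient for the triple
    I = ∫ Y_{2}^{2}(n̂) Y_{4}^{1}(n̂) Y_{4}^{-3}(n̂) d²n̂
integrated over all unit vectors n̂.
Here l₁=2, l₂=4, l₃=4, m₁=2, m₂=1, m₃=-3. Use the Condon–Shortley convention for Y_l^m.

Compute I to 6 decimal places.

Rules hold: Σm=0, L=10 even, 2≤4≤6.
N = 5·9·9 = 405
Δ = 2!·2!·6!/11! = 1/13860
Racah Σ t=0..2: t=0:+1/192 t=1:−1/36 t=2:+1/192 = -5/288
⇒ 3j(2 4 4; 0 0 0)² = 20/693, sgn -1
Racah Σ t=0..0: t=0:+1/480 = 1/480
⇒ 3j(2 4 4; 2 1 -3)² = 3/110, sgn -1
4πI² = N·(3j₀)²·(3jₘ)² = 270/847
I = +1·√(0.318772/4π) = 0.15927046

0.159270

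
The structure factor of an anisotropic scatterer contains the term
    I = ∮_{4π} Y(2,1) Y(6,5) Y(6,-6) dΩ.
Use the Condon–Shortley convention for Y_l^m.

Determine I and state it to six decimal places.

Checks pass: Σm=0; 14 even; l₃=6∈[4,8].
(2·2+1)(2·6+1)(2·6+1) = 845
Δ: 2! 2! 10! / 15! → 1/90090
sum: t=0:+1/69120 t=1:−1/14400 t=2:+1/69120 = -7/172800
3j²(2 6 6; 0 0 0) = Δ·Π!·Σ² = 14/715  (sign -1)
sum: t=1:−1/7257600 = -1/7257600
3j²(2 6 6; 1 5 -6) = Δ·Π!·Σ² = 11/455  (sign -1)
combine: 4πI² = 845·14/715·11/455 = 2/5
take √, sign +1: I = 0.17841241

0.178412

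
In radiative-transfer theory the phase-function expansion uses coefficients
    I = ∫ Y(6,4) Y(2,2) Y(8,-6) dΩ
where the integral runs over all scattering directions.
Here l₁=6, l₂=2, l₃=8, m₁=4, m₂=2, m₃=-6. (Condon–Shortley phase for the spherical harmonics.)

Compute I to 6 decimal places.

0.268492

Checks pass: Σm=0; 16 even; l₃=8∈[4,8].
(2·6+1)(2·2+1)(2·8+1) = 1105
Δ: 0! 12! 4! / 17! → 1/30940
sum: t=0:+1/2073600 = 1/2073600
3j²(6 2 8; 0 0 0) = Δ·Π!·Σ² = 28/1105  (sign +1)
sum: t=0:+1/174182400 = 1/174182400
3j²(6 2 8; 4 2 -6) = Δ·Π!·Σ² = 11/340  (sign +1)
combine: 4πI² = 1105·28/1105·11/340 = 77/85
take √, sign +1: I = 0.26849176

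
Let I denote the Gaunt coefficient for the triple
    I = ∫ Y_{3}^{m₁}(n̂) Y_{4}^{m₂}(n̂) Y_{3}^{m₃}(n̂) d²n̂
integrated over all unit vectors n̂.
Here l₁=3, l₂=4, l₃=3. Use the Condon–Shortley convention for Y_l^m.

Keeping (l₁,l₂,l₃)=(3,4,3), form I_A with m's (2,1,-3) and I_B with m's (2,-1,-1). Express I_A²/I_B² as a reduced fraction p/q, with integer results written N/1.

l's match ⇒ only the (l;m) 3-j factors differ between A and B.
A: triangle coeff Δ(3,4,3) = 1/34650; Σ_t [1,1]: t=1:−1/288 = -1/288; (3j)²=5/231 [(3 4 3; 2 1 -3)], sign=-1
B: triangle coeff Δ(3,4,3) = 1/34650; Σ_t [0,1]: t=0:+1/144 t=1:−1/48 = -1/72; (3j)²=16/693 [(3 4 3; 2 -1 -1)], sign=-1
I_A²/I_B² = (5/231)/(16/693) = 15/16

15/16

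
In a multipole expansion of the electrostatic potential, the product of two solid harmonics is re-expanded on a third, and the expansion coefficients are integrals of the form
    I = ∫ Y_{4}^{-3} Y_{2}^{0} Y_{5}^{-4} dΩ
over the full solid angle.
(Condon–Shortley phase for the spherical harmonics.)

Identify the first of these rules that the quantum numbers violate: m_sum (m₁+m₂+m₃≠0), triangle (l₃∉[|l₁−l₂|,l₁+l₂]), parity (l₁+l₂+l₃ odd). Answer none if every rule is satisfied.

azimuthal sum: -3 + 0 − 4 = -7  ✗
2 ≤ 5 ≤ 6 (triangle on l)
L = 4 + 2 + 5 = 11 (odd)

m_sum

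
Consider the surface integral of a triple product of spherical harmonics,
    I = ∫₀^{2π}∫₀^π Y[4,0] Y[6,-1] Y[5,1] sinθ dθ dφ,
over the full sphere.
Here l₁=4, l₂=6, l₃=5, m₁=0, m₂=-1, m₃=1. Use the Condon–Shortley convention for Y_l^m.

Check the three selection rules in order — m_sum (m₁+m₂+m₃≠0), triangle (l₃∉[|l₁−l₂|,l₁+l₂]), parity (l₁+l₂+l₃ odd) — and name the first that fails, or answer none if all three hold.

azimuthal sum: 0 − 1 + 1 = 0  ✓
2 ≤ 5 ≤ 10 (triangle on l)  ✓
L = 4 + 6 + 5 = 15 (odd)  ✗

parity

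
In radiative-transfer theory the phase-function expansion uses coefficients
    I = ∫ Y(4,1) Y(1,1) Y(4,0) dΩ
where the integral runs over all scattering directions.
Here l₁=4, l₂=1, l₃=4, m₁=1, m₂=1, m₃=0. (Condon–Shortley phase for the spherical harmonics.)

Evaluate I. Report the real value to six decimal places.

0.000000

1 + 1 + 0 = 2 ≠ 0: azimuthal integral kills it; I = 0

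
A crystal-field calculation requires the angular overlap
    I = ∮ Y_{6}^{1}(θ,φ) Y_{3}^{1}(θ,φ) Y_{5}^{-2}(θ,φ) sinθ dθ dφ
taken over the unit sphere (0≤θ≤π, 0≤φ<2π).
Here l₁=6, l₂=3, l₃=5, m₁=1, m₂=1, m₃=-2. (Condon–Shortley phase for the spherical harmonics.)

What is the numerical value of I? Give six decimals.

0.080575

m-sum 0 ✓  L=14 even ✓  3≤5≤9 ✓
Π(2lᵢ+1) = 13×7×11 = 1001
triangle coeff Δ(6,3,5) = 1/675675
Σ_t [1,3]: t=1:−1/8640 t=2:+1/2304 t=3:−1/8640 = 7/34560
(3j)²=7/429 [(6 3 5; 0 0 0)], sign=-1
Σ_t [2,4]: t=2:+1/5760 t=3:−1/8640 t=4:+1/241920 = 1/16128
(3j)²=5/1001 [(6 3 5; 1 1 -2)], sign=-1
⇒ 4πI² = 35/429
I = (+1)√(35/429/(4π)) = 0.08057502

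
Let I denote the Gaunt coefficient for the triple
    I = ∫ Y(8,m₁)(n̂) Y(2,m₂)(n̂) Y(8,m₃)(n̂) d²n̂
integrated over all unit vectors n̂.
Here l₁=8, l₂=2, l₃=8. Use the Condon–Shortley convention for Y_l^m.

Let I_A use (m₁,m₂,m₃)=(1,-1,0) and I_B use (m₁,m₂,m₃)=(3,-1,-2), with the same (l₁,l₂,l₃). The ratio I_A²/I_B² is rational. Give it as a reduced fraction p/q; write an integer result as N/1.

12/275

Shared (l₁,l₂,l₃)=(8,2,8): N and (l;000)² cancel in I_A²/I_B².
A: Δ = 2!·14!·2!/19! = 1/348840; Racah Σ t=0..1: t=0:+1/50803200 t=1:−1/58060800 = 1/406425600; ⇒ 3j(8 2 8; 1 -1 0)² = 1/3230, sgn +1
B: Δ = 2!·14!·2!/19! = 1/348840; Racah Σ t=0..1: t=0:+1/87091200 t=1:−1/174182400 = 1/174182400; ⇒ 3j(8 2 8; 3 -1 -2)² = 55/7752, sgn +1
I_A²/I_B² = (1/3230)/(55/7752) = 12/275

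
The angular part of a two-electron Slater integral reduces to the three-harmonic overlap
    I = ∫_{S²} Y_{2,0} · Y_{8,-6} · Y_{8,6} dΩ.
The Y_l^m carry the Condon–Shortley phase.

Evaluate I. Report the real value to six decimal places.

-0.079678

Rules hold: Σm=0, L=18 even, 6≤8≤10.
N = 5·17·17 = 1445
Δ = 2!·2!·14!/19! = 1/348840
Racah Σ t=0..2: t=0:+1/116121600 t=1:−1/25401600 t=2:+1/116121600 = -1/45158400
⇒ 3j(2 8 8; 0 0 0)² = 24/1615, sgn -1
Racah Σ t=0..2: t=0:+1/3832012800 t=1:−1/6227020800 t=2:+1/348713164800 = 1/9686476800
⇒ 3j(2 8 8; 0 -6 6)² = 6/1615, sgn +1
4πI² = N·(3j₀)²·(3jₘ)² = 144/1805
I = -1·√(0.0797784/4π) = -0.07967787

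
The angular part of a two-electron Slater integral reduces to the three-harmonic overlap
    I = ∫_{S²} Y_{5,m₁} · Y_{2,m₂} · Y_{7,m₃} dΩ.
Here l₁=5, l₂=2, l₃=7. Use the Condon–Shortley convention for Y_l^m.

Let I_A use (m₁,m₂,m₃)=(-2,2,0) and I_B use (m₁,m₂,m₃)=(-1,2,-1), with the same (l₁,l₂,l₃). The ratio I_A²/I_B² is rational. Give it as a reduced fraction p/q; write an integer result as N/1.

1/2

l's match ⇒ only the (l;m) 3-j factors differ between A and B.
A: triangle coeff Δ(5,2,7) = 1/15015; Σ_t [0,0]: t=0:+1/725760 = 1/725760; (3j)²=1/429 [(5 2 7; -2 2 0)], sign=-1
B: triangle coeff Δ(5,2,7) = 1/15015; Σ_t [0,0]: t=0:+1/414720 = 1/414720; (3j)²=2/429 [(5 2 7; -1 2 -1)], sign=+1
I_A²/I_B² = (1/429)/(2/429) = 1/2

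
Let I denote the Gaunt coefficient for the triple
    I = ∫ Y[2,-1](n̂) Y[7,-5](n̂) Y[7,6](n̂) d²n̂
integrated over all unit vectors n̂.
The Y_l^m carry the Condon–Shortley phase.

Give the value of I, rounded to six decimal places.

0.196071

m-sum 0 ✓  L=16 even ✓  5≤7≤9 ✓
Π(2lᵢ+1) = 5×15×15 = 1125
triangle coeff Δ(2,7,7) = 1/185640
Σ_t [0,2]: t=0:+1/2419200 t=1:−1/518400 t=2:+1/2419200 = -1/907200
(3j)²=56/3315 [(2 7 7; 0 0 0)], sign=+1
Σ_t [1,2]: t=1:−1/79833600 t=2:+1/958003200 = -1/87091200
(3j)²=121/4760 [(2 7 7; -1 -5 6)], sign=+1
⇒ 4πI² = 1815/3757
I = (+1)√(1815/3757/(4π)) = 0.19607074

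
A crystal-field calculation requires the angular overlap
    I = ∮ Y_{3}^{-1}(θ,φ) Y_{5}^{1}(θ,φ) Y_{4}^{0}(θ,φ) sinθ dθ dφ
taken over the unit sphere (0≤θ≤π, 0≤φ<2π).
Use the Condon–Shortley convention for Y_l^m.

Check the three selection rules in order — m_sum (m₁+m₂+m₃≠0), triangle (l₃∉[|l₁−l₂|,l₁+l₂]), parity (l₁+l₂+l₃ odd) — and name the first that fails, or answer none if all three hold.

m₁+m₂+m₃ = -1 + 1 + 0 = 0  ✓
triangle: |3−5|=2 ≤ l₃=4 ≤ 3+5=8  ✓
parity: l₁+l₂+l₃ = 12 is even  ✓

none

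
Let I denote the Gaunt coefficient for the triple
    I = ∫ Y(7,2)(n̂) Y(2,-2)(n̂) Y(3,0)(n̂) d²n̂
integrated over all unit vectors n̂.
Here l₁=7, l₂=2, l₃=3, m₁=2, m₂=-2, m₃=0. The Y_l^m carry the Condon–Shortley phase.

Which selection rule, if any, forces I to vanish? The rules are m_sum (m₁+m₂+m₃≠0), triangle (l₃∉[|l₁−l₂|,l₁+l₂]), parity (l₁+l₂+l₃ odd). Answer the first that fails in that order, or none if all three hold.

azimuthal sum: 2 − 2 + 0 = 0  ✓
5 ≤ 3 ≤ 9 (triangle on l)  ✗
L = 7 + 2 + 3 = 12 (even)

triangle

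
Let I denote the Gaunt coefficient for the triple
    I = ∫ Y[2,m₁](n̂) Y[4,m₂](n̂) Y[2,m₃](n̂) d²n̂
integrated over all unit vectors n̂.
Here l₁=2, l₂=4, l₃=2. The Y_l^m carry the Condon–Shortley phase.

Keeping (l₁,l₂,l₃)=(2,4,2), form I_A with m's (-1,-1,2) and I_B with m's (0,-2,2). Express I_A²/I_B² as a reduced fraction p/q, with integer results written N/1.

1/3

Same 2,4,2: normalisation and zero-m 3j drop out of the ratio.
A: Δ: 4! 0! 4! / 9! → 1/630; sum: t=3:−1/144 = -1/144; 3j²(2 4 2; -1 -1 2) = Δ·Π!·Σ² = 1/126  (sign -1)
B: Δ: 4! 0! 4! / 9! → 1/630; sum: t=2:+1/96 = 1/96; 3j²(2 4 2; 0 -2 2) = Δ·Π!·Σ² = 1/42  (sign +1)
I_A²/I_B² = (1/126)/(1/42) = 1/3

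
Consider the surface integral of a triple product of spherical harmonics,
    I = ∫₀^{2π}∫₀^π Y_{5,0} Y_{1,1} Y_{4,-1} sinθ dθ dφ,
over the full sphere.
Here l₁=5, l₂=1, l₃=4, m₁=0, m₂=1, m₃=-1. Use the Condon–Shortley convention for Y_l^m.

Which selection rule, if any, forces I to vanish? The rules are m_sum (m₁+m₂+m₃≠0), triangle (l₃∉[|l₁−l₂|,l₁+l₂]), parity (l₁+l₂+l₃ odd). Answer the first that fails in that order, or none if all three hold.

azimuthal sum: 0 + 1 − 1 = 0  ✓
4 ≤ 4 ≤ 6 (triangle on l)  ✓
L = 5 + 1 + 4 = 10 (even)  ✓

none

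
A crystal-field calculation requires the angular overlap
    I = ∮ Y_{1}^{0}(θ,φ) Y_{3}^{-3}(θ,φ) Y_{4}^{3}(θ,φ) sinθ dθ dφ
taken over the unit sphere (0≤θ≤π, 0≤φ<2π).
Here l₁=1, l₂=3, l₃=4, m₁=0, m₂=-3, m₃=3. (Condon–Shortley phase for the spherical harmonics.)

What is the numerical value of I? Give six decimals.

-0.162868

Rules hold: Σm=0, L=8 even, 2≤4≤4.
N = 3·7·9 = 189
Δ = 0!·2!·6!/9! = 1/252
Racah Σ t=0..0: t=0:+1/36 = 1/36
⇒ 3j(1 3 4; 0 0 0)² = 4/63, sgn +1
Racah Σ t=0..0: t=0:+1/720 = 1/720
⇒ 3j(1 3 4; 0 -3 3)² = 1/36, sgn -1
4πI² = N·(3j₀)²·(3jₘ)² = 1/3
I = -1·√(0.333333/4π) = -0.16286750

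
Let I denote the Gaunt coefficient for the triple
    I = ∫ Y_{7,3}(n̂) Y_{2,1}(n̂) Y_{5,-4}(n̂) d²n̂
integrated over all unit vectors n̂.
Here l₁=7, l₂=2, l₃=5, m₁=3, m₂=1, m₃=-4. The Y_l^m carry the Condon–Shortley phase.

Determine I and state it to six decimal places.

Rules hold: Σm=0, L=14 even, 5≤5≤9.
N = 15·5·11 = 825
Δ = 4!·10!·0!/15! = 1/15015
Racah Σ t=2..2: t=2:+1/57600 = 1/57600
⇒ 3j(7 2 5; 0 0 0)² = 21/715, sgn -1
Racah Σ t=3..3: t=3:−1/2177280 = -1/2177280
⇒ 3j(7 2 5; 3 1 -4)² = 8/3003, sgn +1
4πI² = N·(3j₀)²·(3jₘ)² = 120/1859
I = -1·√(0.0645508/4π) = -0.07167142

-0.071671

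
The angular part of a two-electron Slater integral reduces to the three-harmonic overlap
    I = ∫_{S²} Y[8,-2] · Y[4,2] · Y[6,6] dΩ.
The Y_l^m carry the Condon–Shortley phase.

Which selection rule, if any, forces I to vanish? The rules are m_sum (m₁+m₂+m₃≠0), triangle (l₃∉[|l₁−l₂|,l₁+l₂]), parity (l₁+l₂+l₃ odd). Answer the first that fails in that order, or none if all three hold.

Σmᵢ = 6  ✗
l₃∈[|l₁−l₂|,l₁+l₂]=[4,12], have l₃=6
Σlᵢ = 18 ⇒ even

m_sum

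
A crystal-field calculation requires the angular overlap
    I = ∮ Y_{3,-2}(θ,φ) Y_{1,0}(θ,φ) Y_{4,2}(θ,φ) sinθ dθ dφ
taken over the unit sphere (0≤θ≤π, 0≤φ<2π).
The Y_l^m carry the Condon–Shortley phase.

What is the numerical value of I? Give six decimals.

0.213244

Rules hold: Σm=0, L=8 even, 2≤4≤4.
N = 7·3·9 = 189
Δ = 0!·6!·2!/9! = 1/252
Racah Σ t=0..0: t=0:+1/36 = 1/36
⇒ 3j(3 1 4; 0 0 0)² = 4/63, sgn +1
Racah Σ t=0..0: t=0:+1/120 = 1/120
⇒ 3j(3 1 4; -2 0 2)² = 1/21, sgn +1
4πI² = N·(3j₀)²·(3jₘ)² = 4/7
I = +1·√(0.571429/4π) = 0.21324362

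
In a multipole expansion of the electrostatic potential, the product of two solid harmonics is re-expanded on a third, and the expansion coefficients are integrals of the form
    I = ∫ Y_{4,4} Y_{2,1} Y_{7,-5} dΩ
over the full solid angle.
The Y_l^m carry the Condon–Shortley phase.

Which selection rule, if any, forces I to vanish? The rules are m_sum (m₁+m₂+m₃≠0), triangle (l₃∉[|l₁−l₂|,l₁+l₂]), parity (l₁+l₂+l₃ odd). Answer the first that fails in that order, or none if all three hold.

triangle

azimuthal sum: 4 + 1 − 5 = 0  ✓
2 ≤ 7 ≤ 6 (triangle on l)  ✗
L = 4 + 2 + 7 = 13 (odd)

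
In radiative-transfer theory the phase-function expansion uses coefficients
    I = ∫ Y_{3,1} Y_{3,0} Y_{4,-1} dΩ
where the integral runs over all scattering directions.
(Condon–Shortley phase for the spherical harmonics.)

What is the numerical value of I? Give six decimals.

Checks pass: Σm=0; 10 even; l₃=4∈[0,6].
(2·3+1)(2·3+1)(2·4+1) = 441
Δ: 2! 4! 4! / 11! → 1/34650
sum: t=0:+1/72 t=1:−1/16 t=2:+1/72 = -5/144
3j²(3 3 4; 0 0 0) = Δ·Π!·Σ² = 2/77  (sign -1)
sum: t=0:+1/48 t=1:−1/24 t=2:+1/288 = -5/288
3j²(3 3 4; 1 0 -1) = Δ·Π!·Σ² = 5/462  (sign +1)
combine: 4πI² = 441·2/77·5/462 = 15/121
take √, sign -1: I = -0.09932258

-0.099323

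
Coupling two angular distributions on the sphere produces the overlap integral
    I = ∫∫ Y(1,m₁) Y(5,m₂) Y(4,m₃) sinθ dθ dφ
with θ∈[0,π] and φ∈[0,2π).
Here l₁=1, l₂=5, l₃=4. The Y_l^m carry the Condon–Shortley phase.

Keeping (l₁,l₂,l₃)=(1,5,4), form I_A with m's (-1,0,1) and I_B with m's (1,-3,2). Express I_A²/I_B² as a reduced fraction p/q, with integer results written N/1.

5/14

l's match ⇒ only the (l;m) 3-j factors differ between A and B.
A: triangle coeff Δ(1,5,4) = 1/495; Σ_t [2,2]: t=2:+1/1440 = 1/1440; (3j)²=2/99 [(1 5 4; -1 0 1)], sign=-1
B: triangle coeff Δ(1,5,4) = 1/495; Σ_t [0,0]: t=0:+1/2880 = 1/2880; (3j)²=28/495 [(1 5 4; 1 -3 2)], sign=+1
I_A²/I_B² = (2/99)/(28/495) = 5/14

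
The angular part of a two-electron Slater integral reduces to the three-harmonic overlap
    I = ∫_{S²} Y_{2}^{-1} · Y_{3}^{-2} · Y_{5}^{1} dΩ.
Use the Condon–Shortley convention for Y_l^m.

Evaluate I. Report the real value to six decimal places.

Σmᵢ = -2 ≠ 0, so the φ-integral vanishes; I = 0

0.000000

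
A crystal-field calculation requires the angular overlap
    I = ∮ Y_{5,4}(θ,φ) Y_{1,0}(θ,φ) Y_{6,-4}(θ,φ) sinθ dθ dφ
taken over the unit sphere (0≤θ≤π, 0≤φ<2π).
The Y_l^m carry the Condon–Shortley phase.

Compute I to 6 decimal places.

m-sum 0 ✓  L=12 even ✓  4≤6≤6 ✓
Π(2lᵢ+1) = 11×3×13 = 429
triangle coeff Δ(5,1,6) = 1/858
Σ_t [0,0]: t=0:+1/14400 = 1/14400
(3j)²=6/143 [(5 1 6; 0 0 0)], sign=+1
Σ_t [0,0]: t=0:+1/362880 = 1/362880
(3j)²=10/429 [(5 1 6; 4 0 -4)], sign=+1
⇒ 4πI² = 60/143
I = (+1)√(60/143/(4π)) = 0.18272698

0.182727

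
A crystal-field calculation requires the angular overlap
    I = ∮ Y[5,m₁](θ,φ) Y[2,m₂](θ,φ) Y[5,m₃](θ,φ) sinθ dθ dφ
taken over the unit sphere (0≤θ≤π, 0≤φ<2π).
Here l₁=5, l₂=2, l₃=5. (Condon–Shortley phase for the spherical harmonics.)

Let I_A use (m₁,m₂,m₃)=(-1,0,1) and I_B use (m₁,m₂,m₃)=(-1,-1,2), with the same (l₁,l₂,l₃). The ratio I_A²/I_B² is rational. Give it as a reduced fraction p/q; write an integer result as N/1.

Same 5,2,5: normalisation and zero-m 3j drop out of the ratio.
A: Δ: 2! 8! 2! / 13! → 1/38610; sum: t=0:+1/5760 t=1:−1/720 t=2:+1/2304 = -1/1280; 3j²(5 2 5; -1 0 1) = Δ·Π!·Σ² = 27/1430  (sign -1)
B: Δ: 2! 8! 2! / 13! → 1/38610; sum: t=0:+1/2880 t=1:−1/1440 = -1/2880; 3j²(5 2 5; -1 -1 2) = Δ·Π!·Σ² = 7/715  (sign +1)
I_A²/I_B² = (27/1430)/(7/715) = 27/14

27/14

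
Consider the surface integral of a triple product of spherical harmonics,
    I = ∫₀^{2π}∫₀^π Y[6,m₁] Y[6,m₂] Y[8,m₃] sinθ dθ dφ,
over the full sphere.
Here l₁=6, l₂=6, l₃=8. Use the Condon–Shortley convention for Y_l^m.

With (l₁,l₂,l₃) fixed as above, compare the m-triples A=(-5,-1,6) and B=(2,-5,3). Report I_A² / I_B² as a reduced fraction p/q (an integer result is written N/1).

l's match ⇒ only the (l;m) 3-j factors differ between A and B.
A: triangle coeff Δ(6,6,8) = 1/1309458150; Σ_t [3,4]: t=3:−1/348364800 t=4:+1/609638400 = -1/812851200; (3j)²=11/2261 [(6 6 8; -5 -1 6)], sign=-1
B: triangle coeff Δ(6,6,8) = 1/1309458150; Σ_t [0,1]: t=0:+1/69672960 t=1:−1/174182400 = 1/116121600; (3j)²=44/4199 [(6 6 8; 2 -5 3)], sign=-1
I_A²/I_B² = (11/2261)/(44/4199) = 13/28

13/28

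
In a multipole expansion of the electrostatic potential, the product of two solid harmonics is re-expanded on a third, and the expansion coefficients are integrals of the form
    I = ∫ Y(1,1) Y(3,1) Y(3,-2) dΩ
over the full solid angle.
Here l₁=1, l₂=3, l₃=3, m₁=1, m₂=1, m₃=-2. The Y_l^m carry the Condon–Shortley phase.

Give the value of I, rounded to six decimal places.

0.000000

Σlᵢ=7 odd — θ-integrand is odd under cosθ→−cosθ; I=0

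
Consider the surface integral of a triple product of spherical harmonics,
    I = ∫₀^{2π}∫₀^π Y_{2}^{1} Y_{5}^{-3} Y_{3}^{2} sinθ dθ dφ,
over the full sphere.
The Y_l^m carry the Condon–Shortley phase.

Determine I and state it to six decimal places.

Rules hold: Σm=0, L=10 even, 3≤3≤7.
N = 5·11·7 = 385
Δ = 4!·0!·6!/11! = 1/2310
Racah Σ t=2..2: t=2:+1/144 = 1/144
⇒ 3j(2 5 3; 0 0 0)² = 10/231, sgn -1
Racah Σ t=1..1: t=1:−1/720 = -1/720
⇒ 3j(2 5 3; 1 -3 2)² = 8/165, sgn +1
4πI² = N·(3j₀)²·(3jₘ)² = 80/99
I = -1·√(0.808081/4π) = -0.25358436

-0.253584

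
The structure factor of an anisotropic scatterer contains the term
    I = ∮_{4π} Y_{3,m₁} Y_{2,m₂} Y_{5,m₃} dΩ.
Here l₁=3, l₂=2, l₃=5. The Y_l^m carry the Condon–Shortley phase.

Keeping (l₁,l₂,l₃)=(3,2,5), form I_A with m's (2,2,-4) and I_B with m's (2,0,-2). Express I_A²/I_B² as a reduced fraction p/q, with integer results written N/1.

2/1

Shared (l₁,l₂,l₃)=(3,2,5): N and (l;000)² cancel in I_A²/I_B².
A: Δ = 0!·6!·4!/11! = 1/2310; Racah Σ t=0..0: t=0:+1/2880 = 1/2880; ⇒ 3j(3 2 5; 2 2 -4)² = 3/55, sgn -1
B: Δ = 0!·6!·4!/11! = 1/2310; Racah Σ t=0..0: t=0:+1/480 = 1/480; ⇒ 3j(3 2 5; 2 0 -2)² = 3/110, sgn -1
I_A²/I_B² = (3/55)/(3/110) = 2/1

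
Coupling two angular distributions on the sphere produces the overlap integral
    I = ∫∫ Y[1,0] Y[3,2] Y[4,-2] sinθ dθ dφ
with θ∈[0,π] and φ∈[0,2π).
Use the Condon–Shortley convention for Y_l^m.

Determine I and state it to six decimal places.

m-sum 0 ✓  L=8 even ✓  2≤4≤4 ✓
Π(2lᵢ+1) = 3×7×9 = 189
triangle coeff Δ(1,3,4) = 1/252
Σ_t [0,0]: t=0:+1/36 = 1/36
(3j)²=4/63 [(1 3 4; 0 0 0)], sign=+1
Σ_t [0,0]: t=0:+1/120 = 1/120
(3j)²=1/21 [(1 3 4; 0 2 -2)], sign=+1
⇒ 4πI² = 4/7
I = (+1)√(4/7/(4π)) = 0.21324362

0.213244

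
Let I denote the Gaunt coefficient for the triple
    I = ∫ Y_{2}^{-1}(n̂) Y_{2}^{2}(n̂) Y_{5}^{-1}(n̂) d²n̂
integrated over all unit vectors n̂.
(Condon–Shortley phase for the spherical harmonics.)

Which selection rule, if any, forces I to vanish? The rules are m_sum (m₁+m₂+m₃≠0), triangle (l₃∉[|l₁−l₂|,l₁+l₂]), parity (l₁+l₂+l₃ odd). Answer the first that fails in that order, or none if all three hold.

triangle

azimuthal sum: -1 + 2 − 1 = 0  ✓
0 ≤ 5 ≤ 4 (triangle on l)  ✗
L = 2 + 2 + 5 = 9 (odd)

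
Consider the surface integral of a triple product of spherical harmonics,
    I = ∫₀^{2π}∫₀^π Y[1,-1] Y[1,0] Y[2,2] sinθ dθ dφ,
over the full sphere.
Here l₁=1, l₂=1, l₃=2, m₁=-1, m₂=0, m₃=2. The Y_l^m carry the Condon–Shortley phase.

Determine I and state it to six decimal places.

0.000000

-1 + 0 + 2 = 1 ≠ 0: azimuthal integral kills it; I = 0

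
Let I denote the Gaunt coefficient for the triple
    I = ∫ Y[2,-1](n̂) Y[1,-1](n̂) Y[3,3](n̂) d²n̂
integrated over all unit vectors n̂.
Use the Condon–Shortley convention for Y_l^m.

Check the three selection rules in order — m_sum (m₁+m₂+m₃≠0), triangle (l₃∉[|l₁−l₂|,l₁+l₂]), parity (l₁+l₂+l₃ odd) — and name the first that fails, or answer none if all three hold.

Σmᵢ = 1  ✗
l₃∈[|l₁−l₂|,l₁+l₂]=[1,3], have l₃=3
Σlᵢ = 6 ⇒ even

m_sum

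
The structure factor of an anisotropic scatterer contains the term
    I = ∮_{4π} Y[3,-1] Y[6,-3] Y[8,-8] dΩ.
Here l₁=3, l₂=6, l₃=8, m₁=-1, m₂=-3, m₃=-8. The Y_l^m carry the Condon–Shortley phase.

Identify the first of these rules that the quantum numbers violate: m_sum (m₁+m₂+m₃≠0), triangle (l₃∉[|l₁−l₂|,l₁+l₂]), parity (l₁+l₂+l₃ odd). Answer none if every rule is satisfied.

Σmᵢ = -12  ✗
l₃∈[|l₁−l₂|,l₁+l₂]=[3,9], have l₃=8
Σlᵢ = 17 ⇒ odd

m_sum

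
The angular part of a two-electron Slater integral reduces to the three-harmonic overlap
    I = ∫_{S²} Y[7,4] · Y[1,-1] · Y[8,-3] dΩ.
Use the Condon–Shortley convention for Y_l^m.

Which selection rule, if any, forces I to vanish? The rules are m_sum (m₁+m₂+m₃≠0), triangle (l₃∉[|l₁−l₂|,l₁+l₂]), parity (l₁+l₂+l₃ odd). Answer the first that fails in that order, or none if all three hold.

none

Σmᵢ = 0  ✓
l₃∈[|l₁−l₂|,l₁+l₂]=[6,8], have l₃=8  ✓
Σlᵢ = 16 ⇒ even  ✓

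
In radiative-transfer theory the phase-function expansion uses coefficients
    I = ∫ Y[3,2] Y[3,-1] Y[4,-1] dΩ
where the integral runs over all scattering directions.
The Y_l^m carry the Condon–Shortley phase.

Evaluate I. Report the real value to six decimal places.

Rules hold: Σm=0, L=10 even, 0≤4≤6.
N = 7·7·9 = 441
Δ = 2!·4!·4!/11! = 1/34650
Racah Σ t=0..2: t=0:+1/72 t=1:−1/16 t=2:+1/72 = -5/144
⇒ 3j(3 3 4; 0 0 0)² = 2/77, sgn -1
Racah Σ t=0..1: t=0:+1/48 t=1:−1/144 = 1/72
⇒ 3j(3 3 4; 2 -1 -1)² = 16/693, sgn -1
4πI² = N·(3j₀)²·(3jₘ)² = 32/121
I = +1·√(0.264463/4π) = 0.14506992

0.145070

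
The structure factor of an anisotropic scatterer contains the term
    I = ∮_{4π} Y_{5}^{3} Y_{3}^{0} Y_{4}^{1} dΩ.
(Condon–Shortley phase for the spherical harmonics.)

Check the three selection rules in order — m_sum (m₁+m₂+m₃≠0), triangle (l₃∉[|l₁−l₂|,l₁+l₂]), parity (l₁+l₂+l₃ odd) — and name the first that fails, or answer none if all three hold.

m_sum

Σmᵢ = 4  ✗
l₃∈[|l₁−l₂|,l₁+l₂]=[2,8], have l₃=4
Σlᵢ = 12 ⇒ even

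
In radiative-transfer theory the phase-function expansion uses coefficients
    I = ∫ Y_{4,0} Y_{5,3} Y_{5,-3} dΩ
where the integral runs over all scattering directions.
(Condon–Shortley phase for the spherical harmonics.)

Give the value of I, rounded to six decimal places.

Checks pass: Σm=0; 14 even; l₃=5∈[1,9].
(2·4+1)(2·5+1)(2·5+1) = 1089
Δ: 4! 4! 6! / 15! → 1/3153150
sum: t=0:+1/69120 t=1:−1/1728 t=2:+1/576 t=3:−1/1728 t=4:+1/69120 = 7/11520
3j²(4 5 5; 0 0 0) = Δ·Π!·Σ² = 2/143  (sign -1)
sum: t=2:+1/11520 t=3:−1/4320 t=4:+1/27648 = -1/9216
3j²(4 5 5; 0 3 -3) = Δ·Π!·Σ² = 2/143  (sign -1)
combine: 4πI² = 1089·2/143·2/143 = 36/169
take √, sign +1: I = 0.13019760

0.130198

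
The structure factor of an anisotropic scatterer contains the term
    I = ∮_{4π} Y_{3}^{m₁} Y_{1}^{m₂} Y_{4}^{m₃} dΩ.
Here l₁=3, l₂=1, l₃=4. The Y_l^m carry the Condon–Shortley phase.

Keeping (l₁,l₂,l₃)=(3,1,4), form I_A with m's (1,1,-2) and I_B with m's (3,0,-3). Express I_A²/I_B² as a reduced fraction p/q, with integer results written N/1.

15/7

Shared (l₁,l₂,l₃)=(3,1,4): N and (l;000)² cancel in I_A²/I_B².
A: Δ = 0!·6!·2!/9! = 1/252; Racah Σ t=0..0: t=0:+1/96 = 1/96; ⇒ 3j(3 1 4; 1 1 -2)² = 5/84, sgn +1
B: Δ = 0!·6!·2!/9! = 1/252; Racah Σ t=0..0: t=0:+1/720 = 1/720; ⇒ 3j(3 1 4; 3 0 -3)² = 1/36, sgn -1
I_A²/I_B² = (5/84)/(1/36) = 15/7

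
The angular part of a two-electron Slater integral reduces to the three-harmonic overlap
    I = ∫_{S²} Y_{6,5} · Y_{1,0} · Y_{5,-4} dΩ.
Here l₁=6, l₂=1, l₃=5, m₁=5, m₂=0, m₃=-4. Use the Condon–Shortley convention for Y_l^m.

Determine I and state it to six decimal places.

Σmᵢ = 1 ≠ 0, so the φ-integral vanishes; I = 0

0.000000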